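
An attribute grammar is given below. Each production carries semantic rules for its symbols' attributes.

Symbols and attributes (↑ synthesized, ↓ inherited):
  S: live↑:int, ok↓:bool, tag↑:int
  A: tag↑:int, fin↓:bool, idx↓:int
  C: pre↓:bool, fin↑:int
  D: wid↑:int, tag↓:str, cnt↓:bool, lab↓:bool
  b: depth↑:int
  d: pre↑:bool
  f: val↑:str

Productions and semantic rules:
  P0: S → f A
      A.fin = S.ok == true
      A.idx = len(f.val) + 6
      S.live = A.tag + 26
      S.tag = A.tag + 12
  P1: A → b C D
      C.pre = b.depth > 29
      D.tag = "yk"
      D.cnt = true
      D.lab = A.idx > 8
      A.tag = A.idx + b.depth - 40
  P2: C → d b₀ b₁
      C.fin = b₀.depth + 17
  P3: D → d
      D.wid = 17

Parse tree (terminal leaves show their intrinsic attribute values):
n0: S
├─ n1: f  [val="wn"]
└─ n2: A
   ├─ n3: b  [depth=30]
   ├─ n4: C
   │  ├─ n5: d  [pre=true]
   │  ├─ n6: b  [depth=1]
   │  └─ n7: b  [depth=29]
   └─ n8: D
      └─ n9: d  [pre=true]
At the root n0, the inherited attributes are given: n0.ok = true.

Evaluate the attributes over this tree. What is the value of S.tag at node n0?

10

1. n0.ok = true  [given at root]
2. n1.val = "wn"  [terminal]
3. n2.fin = true  [S.ok == true]
4. n2.idx = 8  [len(f.val) + 6]
5. n3.depth = 30  [terminal]
6. n4.pre = true  [b.depth > 29]
7. n5.pre = true  [terminal]
8. n6.depth = 1  [terminal]
9. n7.depth = 29  [terminal]
10. n4.fin = 18  [b₀.depth + 17]
11. n8.tag = "yk"  ["yk"]
12. n8.cnt = true  [true]
13. n8.lab = false  [A.idx > 8]
14. n9.pre = true  [terminal]
15. n8.wid = 17  [17]
16. n2.tag = -2  [A.idx + b.depth - 40]
17. n0.live = 24  [A.tag + 26]
18. n0.tag = 10  [A.tag + 12]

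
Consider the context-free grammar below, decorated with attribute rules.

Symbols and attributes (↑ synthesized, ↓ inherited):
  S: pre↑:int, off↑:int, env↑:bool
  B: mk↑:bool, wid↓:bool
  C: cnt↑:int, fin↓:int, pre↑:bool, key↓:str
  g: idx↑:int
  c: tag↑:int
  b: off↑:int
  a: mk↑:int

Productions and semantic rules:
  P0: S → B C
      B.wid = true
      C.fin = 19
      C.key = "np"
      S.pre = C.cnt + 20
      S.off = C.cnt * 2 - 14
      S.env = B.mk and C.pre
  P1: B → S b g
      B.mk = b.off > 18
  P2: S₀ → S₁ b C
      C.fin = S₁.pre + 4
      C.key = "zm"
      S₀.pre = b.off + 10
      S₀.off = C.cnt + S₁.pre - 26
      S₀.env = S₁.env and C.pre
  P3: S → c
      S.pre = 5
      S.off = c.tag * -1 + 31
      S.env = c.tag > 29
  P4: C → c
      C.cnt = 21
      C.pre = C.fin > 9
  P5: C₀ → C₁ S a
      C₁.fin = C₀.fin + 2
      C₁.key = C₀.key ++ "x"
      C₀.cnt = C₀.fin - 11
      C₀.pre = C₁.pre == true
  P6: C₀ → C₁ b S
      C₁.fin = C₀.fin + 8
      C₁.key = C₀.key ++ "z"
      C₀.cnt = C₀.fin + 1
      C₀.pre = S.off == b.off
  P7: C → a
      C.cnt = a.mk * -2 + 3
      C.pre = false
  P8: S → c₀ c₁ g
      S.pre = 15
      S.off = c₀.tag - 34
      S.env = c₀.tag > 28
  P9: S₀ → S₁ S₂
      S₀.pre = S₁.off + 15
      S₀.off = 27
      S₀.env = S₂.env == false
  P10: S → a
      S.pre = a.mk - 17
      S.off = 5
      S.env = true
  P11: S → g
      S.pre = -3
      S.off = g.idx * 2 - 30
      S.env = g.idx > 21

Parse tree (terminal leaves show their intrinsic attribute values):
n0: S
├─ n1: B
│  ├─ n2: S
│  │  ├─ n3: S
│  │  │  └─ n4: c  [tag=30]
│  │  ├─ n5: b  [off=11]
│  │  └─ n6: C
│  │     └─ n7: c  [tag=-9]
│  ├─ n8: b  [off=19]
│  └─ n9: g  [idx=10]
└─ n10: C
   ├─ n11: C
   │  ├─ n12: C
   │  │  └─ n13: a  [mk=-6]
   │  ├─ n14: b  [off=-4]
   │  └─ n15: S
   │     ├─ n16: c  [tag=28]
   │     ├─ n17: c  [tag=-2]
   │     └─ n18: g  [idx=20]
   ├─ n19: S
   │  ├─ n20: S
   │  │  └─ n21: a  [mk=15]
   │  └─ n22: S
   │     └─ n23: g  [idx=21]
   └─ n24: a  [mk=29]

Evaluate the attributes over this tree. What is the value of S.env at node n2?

1. n1.wid = true  [true]
2. n4.tag = 30  [terminal]
3. n3.pre = 5  [5]
4. n3.off = 1  [c.tag * -1 + 31]
5. n3.env = true  [c.tag > 29]
6. n5.off = 11  [terminal]
7. n6.fin = 9  [S₁.pre + 4]
8. n6.key = "zm"  ["zm"]
9. n7.tag = -9  [terminal]
10. n6.cnt = 21  [21]
11. n6.pre = false  [C.fin > 9]
12. n2.pre = 21  [b.off + 10]
13. n2.off = 0  [C.cnt + S₁.pre - 26]
14. n2.env = false  [S₁.env and C.pre]
15. n8.off = 19  [terminal]
16. n9.idx = 10  [terminal]
17. n1.mk = true  [b.off > 18]
18. n10.fin = 19  [19]
19. n10.key = "np"  ["np"]
20. n11.fin = 21  [C₀.fin + 2]
21. n11.key = "npx"  [C₀.key ++ "x"]
22. n12.fin = 29  [C₀.fin + 8]
23. n12.key = "npxz"  [C₀.key ++ "z"]
24. n13.mk = -6  [terminal]
25. n12.cnt = 15  [a.mk * -2 + 3]
26. n12.pre = false  [false]
27. n14.off = -4  [terminal]
28. n16.tag = 28  [terminal]
29. n17.tag = -2  [terminal]
30. n18.idx = 20  [terminal]
31. n15.pre = 15  [15]
32. n15.off = -6  [c₀.tag - 34]
33. n15.env = false  [c₀.tag > 28]
34. n11.cnt = 22  [C₀.fin + 1]
35. n11.pre = false  [S.off == b.off]
36. n21.mk = 15  [terminal]
37. n20.pre = -2  [a.mk - 17]
38. n20.off = 5  [5]
39. n20.env = true  [true]
40. n23.idx = 21  [terminal]
41. n22.pre = -3  [-3]
42. n22.off = 12  [g.idx * 2 - 30]
43. n22.env = false  [g.idx > 21]
44. n19.pre = 20  [S₁.off + 15]
45. n19.off = 27  [27]
46. n19.env = true  [S₂.env == false]
47. n24.mk = 29  [terminal]
48. n10.cnt = 8  [C₀.fin - 11]
49. n10.pre = false  [C₁.pre == true]
50. n0.pre = 28  [C.cnt + 20]
51. n0.off = 2  [C.cnt * 2 - 14]
52. n0.env = false  [B.mk and C.pre]

false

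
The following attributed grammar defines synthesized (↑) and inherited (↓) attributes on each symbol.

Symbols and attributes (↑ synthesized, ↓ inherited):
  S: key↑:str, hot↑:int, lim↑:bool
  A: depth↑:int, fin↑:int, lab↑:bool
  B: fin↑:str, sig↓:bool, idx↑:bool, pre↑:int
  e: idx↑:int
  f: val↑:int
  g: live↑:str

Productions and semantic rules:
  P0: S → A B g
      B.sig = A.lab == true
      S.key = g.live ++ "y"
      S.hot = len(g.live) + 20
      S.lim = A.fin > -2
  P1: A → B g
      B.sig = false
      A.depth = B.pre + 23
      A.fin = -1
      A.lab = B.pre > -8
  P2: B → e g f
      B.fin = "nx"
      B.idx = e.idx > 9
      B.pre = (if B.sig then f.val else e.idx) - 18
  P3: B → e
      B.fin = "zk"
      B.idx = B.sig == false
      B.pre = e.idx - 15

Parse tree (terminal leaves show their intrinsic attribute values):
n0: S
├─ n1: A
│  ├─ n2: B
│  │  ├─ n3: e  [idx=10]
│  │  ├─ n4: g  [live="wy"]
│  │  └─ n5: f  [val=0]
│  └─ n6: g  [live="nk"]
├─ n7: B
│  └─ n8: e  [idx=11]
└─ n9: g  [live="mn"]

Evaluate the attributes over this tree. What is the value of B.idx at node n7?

true

1. n2.sig = false  [false]
2. n3.idx = 10  [terminal]
3. n4.live = "wy"  [terminal]
4. n5.val = 0  [terminal]
5. n2.fin = "nx"  ["nx"]
6. n2.idx = true  [e.idx > 9]
7. n2.pre = -8  [(if B.sig then f.val else e.idx) - 18]
8. n6.live = "nk"  [terminal]
9. n1.depth = 15  [B.pre + 23]
10. n1.fin = -1  [-1]
11. n1.lab = false  [B.pre > -8]
12. n7.sig = false  [A.lab == true]
13. n8.idx = 11  [terminal]
14. n7.fin = "zk"  ["zk"]
15. n7.idx = true  [B.sig == false]
16. n7.pre = -4  [e.idx - 15]
17. n9.live = "mn"  [terminal]
18. n0.key = "mny"  [g.live ++ "y"]
19. n0.hot = 22  [len(g.live) + 20]
20. n0.lim = true  [A.fin > -2]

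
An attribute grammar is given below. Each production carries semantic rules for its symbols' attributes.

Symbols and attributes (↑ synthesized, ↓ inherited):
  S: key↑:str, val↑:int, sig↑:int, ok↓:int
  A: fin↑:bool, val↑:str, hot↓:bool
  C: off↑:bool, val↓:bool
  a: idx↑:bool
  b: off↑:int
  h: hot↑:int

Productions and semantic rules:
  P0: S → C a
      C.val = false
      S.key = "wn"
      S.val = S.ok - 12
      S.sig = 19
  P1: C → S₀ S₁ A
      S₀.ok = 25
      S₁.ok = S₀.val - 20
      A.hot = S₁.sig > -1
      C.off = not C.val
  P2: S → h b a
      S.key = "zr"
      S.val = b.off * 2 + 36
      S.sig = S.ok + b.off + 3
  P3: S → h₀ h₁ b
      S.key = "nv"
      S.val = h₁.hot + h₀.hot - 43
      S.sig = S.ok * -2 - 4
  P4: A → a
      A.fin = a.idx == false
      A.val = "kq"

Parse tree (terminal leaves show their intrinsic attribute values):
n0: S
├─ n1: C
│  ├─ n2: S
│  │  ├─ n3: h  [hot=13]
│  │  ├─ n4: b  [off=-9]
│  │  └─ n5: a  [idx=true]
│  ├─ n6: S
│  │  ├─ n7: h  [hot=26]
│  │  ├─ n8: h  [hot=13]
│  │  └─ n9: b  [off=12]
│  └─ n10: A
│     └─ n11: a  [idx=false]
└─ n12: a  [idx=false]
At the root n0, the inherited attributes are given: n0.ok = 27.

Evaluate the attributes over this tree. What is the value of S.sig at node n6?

0

1. n0.ok = 27  [given at root]
2. n1.val = false  [false]
3. n2.ok = 25  [25]
4. n3.hot = 13  [terminal]
5. n4.off = -9  [terminal]
6. n5.idx = true  [terminal]
7. n2.key = "zr"  ["zr"]
8. n2.val = 18  [b.off * 2 + 36]
9. n2.sig = 19  [S.ok + b.off + 3]
10. n6.ok = -2  [S₀.val - 20]
11. n7.hot = 26  [terminal]
12. n8.hot = 13  [terminal]
13. n9.off = 12  [terminal]
14. n6.key = "nv"  ["nv"]
15. n6.val = -4  [h₁.hot + h₀.hot - 43]
16. n6.sig = 0  [S.ok * -2 - 4]
17. n10.hot = true  [S₁.sig > -1]
18. n11.idx = false  [terminal]
19. n10.fin = true  [a.idx == false]
20. n10.val = "kq"  ["kq"]
21. n1.off = true  [not C.val]
22. n12.idx = false  [terminal]
23. n0.key = "wn"  ["wn"]
24. n0.val = 15  [S.ok - 12]
25. n0.sig = 19  [19]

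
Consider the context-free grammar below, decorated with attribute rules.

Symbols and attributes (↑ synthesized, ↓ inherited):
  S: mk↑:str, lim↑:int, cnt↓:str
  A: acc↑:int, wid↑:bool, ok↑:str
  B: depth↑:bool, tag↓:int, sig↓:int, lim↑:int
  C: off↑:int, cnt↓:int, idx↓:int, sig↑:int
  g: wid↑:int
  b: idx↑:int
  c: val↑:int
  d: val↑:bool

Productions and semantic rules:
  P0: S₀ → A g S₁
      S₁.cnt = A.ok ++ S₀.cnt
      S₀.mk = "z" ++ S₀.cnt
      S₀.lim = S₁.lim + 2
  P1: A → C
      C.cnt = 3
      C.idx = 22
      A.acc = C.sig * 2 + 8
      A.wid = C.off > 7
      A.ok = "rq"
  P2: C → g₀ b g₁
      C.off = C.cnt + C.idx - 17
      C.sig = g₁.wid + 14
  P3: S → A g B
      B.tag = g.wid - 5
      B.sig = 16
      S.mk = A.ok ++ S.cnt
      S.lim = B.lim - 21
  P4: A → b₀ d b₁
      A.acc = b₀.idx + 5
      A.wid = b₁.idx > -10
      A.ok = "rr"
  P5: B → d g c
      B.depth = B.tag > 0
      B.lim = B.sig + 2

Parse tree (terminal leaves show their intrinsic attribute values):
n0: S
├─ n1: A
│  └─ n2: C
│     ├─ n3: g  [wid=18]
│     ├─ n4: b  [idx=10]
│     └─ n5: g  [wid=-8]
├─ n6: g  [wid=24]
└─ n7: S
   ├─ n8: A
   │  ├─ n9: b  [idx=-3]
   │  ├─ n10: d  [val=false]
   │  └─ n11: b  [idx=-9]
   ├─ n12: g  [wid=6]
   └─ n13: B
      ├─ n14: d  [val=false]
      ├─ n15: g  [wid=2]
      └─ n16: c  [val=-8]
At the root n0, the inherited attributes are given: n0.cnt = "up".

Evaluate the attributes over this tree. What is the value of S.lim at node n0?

-1

1. n0.cnt = "up"  [given at root]
2. n2.cnt = 3  [3]
3. n2.idx = 22  [22]
4. n3.wid = 18  [terminal]
5. n4.idx = 10  [terminal]
6. n5.wid = -8  [terminal]
7. n2.off = 8  [C.cnt + C.idx - 17]
8. n2.sig = 6  [g₁.wid + 14]
9. n1.acc = 20  [C.sig * 2 + 8]
10. n1.wid = true  [C.off > 7]
11. n1.ok = "rq"  ["rq"]
12. n6.wid = 24  [terminal]
13. n7.cnt = "rqup"  [A.ok ++ S₀.cnt]
14. n9.idx = -3  [terminal]
15. n10.val = false  [terminal]
16. n11.idx = -9  [terminal]
17. n8.acc = 2  [b₀.idx + 5]
18. n8.wid = true  [b₁.idx > -10]
19. n8.ok = "rr"  ["rr"]
20. n12.wid = 6  [terminal]
21. n13.tag = 1  [g.wid - 5]
22. n13.sig = 16  [16]
23. n14.val = false  [terminal]
24. n15.wid = 2  [terminal]
25. n16.val = -8  [terminal]
26. n13.depth = true  [B.tag > 0]
27. n13.lim = 18  [B.sig + 2]
28. n7.mk = "rrrqup"  [A.ok ++ S.cnt]
29. n7.lim = -3  [B.lim - 21]
30. n0.mk = "zup"  ["z" ++ S₀.cnt]
31. n0.lim = -1  [S₁.lim + 2]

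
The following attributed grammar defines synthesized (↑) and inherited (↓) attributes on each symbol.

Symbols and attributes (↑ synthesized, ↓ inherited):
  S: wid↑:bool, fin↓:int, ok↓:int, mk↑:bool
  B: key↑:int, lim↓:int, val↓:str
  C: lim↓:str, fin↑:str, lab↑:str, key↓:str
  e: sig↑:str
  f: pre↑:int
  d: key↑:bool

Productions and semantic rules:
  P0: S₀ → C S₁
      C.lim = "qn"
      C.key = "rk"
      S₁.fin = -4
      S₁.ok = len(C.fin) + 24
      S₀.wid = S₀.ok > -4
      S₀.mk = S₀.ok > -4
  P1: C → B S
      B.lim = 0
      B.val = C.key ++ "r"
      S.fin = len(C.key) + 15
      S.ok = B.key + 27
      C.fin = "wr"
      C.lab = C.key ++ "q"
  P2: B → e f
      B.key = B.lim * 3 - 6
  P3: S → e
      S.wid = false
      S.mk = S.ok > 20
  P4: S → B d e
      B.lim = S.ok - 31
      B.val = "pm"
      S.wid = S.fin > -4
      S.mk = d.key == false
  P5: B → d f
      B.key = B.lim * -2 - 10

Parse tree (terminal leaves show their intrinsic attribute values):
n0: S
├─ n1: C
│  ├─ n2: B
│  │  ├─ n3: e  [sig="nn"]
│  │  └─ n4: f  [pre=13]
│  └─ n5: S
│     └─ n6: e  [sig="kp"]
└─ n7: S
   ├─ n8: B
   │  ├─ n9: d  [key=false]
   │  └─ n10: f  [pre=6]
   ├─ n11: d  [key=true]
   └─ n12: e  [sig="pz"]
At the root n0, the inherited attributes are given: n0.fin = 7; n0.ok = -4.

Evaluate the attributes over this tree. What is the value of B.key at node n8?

1. n0.fin = 7  [given at root]
2. n0.ok = -4  [given at root]
3. n1.lim = "qn"  ["qn"]
4. n1.key = "rk"  ["rk"]
5. n2.lim = 0  [0]
6. n2.val = "rkr"  [C.key ++ "r"]
7. n3.sig = "nn"  [terminal]
8. n4.pre = 13  [terminal]
9. n2.key = -6  [B.lim * 3 - 6]
10. n5.fin = 17  [len(C.key) + 15]
11. n5.ok = 21  [B.key + 27]
12. n6.sig = "kp"  [terminal]
13. n5.wid = false  [false]
14. n5.mk = true  [S.ok > 20]
15. n1.fin = "wr"  ["wr"]
16. n1.lab = "rkq"  [C.key ++ "q"]
17. n7.fin = -4  [-4]
18. n7.ok = 26  [len(C.fin) + 24]
19. n8.lim = -5  [S.ok - 31]
20. n8.val = "pm"  ["pm"]
21. n9.key = false  [terminal]
22. n10.pre = 6  [terminal]
23. n8.key = 0  [B.lim * -2 - 10]
24. n11.key = true  [terminal]
25. n12.sig = "pz"  [terminal]
26. n7.wid = false  [S.fin > -4]
27. n7.mk = false  [d.key == false]
28. n0.wid = false  [S₀.ok > -4]
29. n0.mk = false  [S₀.ok > -4]

0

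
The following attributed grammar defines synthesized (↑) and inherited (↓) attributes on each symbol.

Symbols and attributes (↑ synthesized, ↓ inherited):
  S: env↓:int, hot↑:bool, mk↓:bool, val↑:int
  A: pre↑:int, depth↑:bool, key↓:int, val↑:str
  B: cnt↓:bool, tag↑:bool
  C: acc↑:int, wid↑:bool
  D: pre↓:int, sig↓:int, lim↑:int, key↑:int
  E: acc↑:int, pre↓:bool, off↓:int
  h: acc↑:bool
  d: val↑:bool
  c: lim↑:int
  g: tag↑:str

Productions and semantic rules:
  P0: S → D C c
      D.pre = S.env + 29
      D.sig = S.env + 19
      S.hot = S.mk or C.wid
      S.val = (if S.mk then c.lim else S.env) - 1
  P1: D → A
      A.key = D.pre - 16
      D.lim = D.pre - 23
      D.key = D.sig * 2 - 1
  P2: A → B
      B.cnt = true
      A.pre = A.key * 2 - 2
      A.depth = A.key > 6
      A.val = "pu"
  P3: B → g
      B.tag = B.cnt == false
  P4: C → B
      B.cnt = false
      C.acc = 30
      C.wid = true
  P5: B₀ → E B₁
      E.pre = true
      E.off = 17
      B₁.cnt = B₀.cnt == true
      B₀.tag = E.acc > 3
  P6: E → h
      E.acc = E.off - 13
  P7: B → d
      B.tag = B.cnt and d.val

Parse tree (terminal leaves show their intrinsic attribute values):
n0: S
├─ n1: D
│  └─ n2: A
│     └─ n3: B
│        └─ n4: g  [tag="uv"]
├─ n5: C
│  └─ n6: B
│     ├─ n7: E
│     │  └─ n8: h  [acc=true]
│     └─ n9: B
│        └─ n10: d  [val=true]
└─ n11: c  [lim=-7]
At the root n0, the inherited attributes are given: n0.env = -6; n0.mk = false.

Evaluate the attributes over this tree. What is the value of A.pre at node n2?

1. n0.env = -6  [given at root]
2. n0.mk = false  [given at root]
3. n1.pre = 23  [S.env + 29]
4. n1.sig = 13  [S.env + 19]
5. n2.key = 7  [D.pre - 16]
6. n3.cnt = true  [true]
7. n4.tag = "uv"  [terminal]
8. n3.tag = false  [B.cnt == false]
9. n2.pre = 12  [A.key * 2 - 2]
10. n2.depth = true  [A.key > 6]
11. n2.val = "pu"  ["pu"]
12. n1.lim = 0  [D.pre - 23]
13. n1.key = 25  [D.sig * 2 - 1]
14. n6.cnt = false  [false]
15. n7.pre = true  [true]
16. n7.off = 17  [17]
17. n8.acc = true  [terminal]
18. n7.acc = 4  [E.off - 13]
19. n9.cnt = false  [B₀.cnt == true]
20. n10.val = true  [terminal]
21. n9.tag = false  [B.cnt and d.val]
22. n6.tag = true  [E.acc > 3]
23. n5.acc = 30  [30]
24. n5.wid = true  [true]
25. n11.lim = -7  [terminal]
26. n0.hot = true  [S.mk or C.wid]
27. n0.val = -7  [(if S.mk then c.lim else S.env) - 1]

12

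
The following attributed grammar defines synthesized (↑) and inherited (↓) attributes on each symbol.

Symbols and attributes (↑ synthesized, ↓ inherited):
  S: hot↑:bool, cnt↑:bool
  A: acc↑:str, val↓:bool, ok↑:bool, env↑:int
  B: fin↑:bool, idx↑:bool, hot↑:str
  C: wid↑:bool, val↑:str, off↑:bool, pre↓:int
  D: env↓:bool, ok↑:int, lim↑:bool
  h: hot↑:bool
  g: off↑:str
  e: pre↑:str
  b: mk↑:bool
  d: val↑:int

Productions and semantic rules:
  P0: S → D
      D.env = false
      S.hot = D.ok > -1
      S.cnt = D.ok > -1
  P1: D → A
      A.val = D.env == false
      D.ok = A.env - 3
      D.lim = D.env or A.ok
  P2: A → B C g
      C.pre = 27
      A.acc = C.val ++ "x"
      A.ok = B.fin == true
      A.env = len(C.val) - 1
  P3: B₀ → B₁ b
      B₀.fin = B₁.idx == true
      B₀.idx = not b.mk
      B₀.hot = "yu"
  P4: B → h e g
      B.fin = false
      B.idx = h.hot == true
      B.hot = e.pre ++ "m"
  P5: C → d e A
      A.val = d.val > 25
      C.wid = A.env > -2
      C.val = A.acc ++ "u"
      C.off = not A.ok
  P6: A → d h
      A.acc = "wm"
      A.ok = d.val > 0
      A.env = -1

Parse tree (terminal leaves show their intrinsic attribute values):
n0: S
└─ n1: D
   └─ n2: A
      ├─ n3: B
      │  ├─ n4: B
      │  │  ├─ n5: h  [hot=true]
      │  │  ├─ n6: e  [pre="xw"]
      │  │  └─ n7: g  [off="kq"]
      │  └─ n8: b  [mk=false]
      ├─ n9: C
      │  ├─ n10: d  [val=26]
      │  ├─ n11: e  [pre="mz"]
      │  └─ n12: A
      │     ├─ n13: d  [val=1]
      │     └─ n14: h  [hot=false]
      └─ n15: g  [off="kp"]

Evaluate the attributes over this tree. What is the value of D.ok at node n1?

-1

1. n1.env = false  [false]
2. n2.val = true  [D.env == false]
3. n5.hot = true  [terminal]
4. n6.pre = "xw"  [terminal]
5. n7.off = "kq"  [terminal]
6. n4.fin = false  [false]
7. n4.idx = true  [h.hot == true]
8. n4.hot = "xwm"  [e.pre ++ "m"]
9. n8.mk = false  [terminal]
10. n3.fin = true  [B₁.idx == true]
11. n3.idx = true  [not b.mk]
12. n3.hot = "yu"  ["yu"]
13. n9.pre = 27  [27]
14. n10.val = 26  [terminal]
15. n11.pre = "mz"  [terminal]
16. n12.val = true  [d.val > 25]
17. n13.val = 1  [terminal]
18. n14.hot = false  [terminal]
19. n12.acc = "wm"  ["wm"]
20. n12.ok = true  [d.val > 0]
21. n12.env = -1  [-1]
22. n9.wid = true  [A.env > -2]
23. n9.val = "wmu"  [A.acc ++ "u"]
24. n9.off = false  [not A.ok]
25. n15.off = "kp"  [terminal]
26. n2.acc = "wmux"  [C.val ++ "x"]
27. n2.ok = true  [B.fin == true]
28. n2.env = 2  [len(C.val) - 1]
29. n1.ok = -1  [A.env - 3]
30. n1.lim = true  [D.env or A.ok]
31. n0.hot = false  [D.ok > -1]
32. n0.cnt = false  [D.ok > -1]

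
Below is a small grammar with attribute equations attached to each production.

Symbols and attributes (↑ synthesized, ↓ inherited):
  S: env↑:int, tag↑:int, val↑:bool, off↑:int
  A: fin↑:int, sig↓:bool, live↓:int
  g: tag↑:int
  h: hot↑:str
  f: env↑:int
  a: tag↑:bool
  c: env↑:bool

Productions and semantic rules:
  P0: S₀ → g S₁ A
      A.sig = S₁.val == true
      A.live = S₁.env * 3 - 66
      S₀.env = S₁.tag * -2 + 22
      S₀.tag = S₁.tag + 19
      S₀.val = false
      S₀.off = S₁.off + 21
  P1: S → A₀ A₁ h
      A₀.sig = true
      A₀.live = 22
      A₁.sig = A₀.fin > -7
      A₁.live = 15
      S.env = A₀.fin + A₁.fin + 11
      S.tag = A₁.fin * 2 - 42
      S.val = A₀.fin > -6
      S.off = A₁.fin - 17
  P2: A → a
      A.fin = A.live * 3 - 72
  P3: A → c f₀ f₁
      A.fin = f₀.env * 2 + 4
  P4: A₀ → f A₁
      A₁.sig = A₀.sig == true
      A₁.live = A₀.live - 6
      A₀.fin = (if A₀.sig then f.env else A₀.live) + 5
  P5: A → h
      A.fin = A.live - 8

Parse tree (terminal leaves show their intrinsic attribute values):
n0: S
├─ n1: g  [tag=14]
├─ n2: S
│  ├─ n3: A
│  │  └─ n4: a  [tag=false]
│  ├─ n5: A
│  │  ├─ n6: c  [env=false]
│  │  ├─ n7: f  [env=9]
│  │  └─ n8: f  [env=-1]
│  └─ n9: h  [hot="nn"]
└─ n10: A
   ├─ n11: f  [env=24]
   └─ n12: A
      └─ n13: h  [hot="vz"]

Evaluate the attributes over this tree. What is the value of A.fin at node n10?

20

1. n1.tag = 14  [terminal]
2. n3.sig = true  [true]
3. n3.live = 22  [22]
4. n4.tag = false  [terminal]
5. n3.fin = -6  [A.live * 3 - 72]
6. n5.sig = true  [A₀.fin > -7]
7. n5.live = 15  [15]
8. n6.env = false  [terminal]
9. n7.env = 9  [terminal]
10. n8.env = -1  [terminal]
11. n5.fin = 22  [f₀.env * 2 + 4]
12. n9.hot = "nn"  [terminal]
13. n2.env = 27  [A₀.fin + A₁.fin + 11]
14. n2.tag = 2  [A₁.fin * 2 - 42]
15. n2.val = false  [A₀.fin > -6]
16. n2.off = 5  [A₁.fin - 17]
17. n10.sig = false  [S₁.val == true]
18. n10.live = 15  [S₁.env * 3 - 66]
19. n11.env = 24  [terminal]
20. n12.sig = false  [A₀.sig == true]
21. n12.live = 9  [A₀.live - 6]
22. n13.hot = "vz"  [terminal]
23. n12.fin = 1  [A.live - 8]
24. n10.fin = 20  [(if A₀.sig then f.env else A₀.live) + 5]
25. n0.env = 18  [S₁.tag * -2 + 22]
26. n0.tag = 21  [S₁.tag + 19]
27. n0.val = false  [false]
28. n0.off = 26  [S₁.off + 21]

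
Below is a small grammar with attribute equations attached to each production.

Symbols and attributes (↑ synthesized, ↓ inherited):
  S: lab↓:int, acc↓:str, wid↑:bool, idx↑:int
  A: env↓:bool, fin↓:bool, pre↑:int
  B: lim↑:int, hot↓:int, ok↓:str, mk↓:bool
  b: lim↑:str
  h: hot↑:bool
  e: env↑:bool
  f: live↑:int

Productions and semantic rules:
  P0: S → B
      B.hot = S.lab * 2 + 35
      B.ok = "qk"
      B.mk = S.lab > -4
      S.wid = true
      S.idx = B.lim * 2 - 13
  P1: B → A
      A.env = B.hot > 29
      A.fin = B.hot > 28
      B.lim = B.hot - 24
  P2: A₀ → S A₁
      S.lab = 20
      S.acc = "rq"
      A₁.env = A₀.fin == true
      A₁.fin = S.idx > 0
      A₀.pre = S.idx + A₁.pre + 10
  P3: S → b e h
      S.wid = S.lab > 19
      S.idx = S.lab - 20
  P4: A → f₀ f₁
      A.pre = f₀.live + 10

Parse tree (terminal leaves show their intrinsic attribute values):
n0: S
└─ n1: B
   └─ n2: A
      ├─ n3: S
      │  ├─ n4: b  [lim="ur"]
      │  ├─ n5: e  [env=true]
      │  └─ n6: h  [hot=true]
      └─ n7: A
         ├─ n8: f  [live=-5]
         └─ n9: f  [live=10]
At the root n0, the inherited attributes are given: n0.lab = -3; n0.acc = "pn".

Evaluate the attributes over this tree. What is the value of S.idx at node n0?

1. n0.lab = -3  [given at root]
2. n0.acc = "pn"  [given at root]
3. n1.hot = 29  [S.lab * 2 + 35]
4. n1.ok = "qk"  ["qk"]
5. n1.mk = true  [S.lab > -4]
6. n2.env = false  [B.hot > 29]
7. n2.fin = true  [B.hot > 28]
8. n3.lab = 20  [20]
9. n3.acc = "rq"  ["rq"]
10. n4.lim = "ur"  [terminal]
11. n5.env = true  [terminal]
12. n6.hot = true  [terminal]
13. n3.wid = true  [S.lab > 19]
14. n3.idx = 0  [S.lab - 20]
15. n7.env = true  [A₀.fin == true]
16. n7.fin = false  [S.idx > 0]
17. n8.live = -5  [terminal]
18. n9.live = 10  [terminal]
19. n7.pre = 5  [f₀.live + 10]
20. n2.pre = 15  [S.idx + A₁.pre + 10]
21. n1.lim = 5  [B.hot - 24]
22. n0.wid = true  [true]
23. n0.idx = -3  [B.lim * 2 - 13]

-3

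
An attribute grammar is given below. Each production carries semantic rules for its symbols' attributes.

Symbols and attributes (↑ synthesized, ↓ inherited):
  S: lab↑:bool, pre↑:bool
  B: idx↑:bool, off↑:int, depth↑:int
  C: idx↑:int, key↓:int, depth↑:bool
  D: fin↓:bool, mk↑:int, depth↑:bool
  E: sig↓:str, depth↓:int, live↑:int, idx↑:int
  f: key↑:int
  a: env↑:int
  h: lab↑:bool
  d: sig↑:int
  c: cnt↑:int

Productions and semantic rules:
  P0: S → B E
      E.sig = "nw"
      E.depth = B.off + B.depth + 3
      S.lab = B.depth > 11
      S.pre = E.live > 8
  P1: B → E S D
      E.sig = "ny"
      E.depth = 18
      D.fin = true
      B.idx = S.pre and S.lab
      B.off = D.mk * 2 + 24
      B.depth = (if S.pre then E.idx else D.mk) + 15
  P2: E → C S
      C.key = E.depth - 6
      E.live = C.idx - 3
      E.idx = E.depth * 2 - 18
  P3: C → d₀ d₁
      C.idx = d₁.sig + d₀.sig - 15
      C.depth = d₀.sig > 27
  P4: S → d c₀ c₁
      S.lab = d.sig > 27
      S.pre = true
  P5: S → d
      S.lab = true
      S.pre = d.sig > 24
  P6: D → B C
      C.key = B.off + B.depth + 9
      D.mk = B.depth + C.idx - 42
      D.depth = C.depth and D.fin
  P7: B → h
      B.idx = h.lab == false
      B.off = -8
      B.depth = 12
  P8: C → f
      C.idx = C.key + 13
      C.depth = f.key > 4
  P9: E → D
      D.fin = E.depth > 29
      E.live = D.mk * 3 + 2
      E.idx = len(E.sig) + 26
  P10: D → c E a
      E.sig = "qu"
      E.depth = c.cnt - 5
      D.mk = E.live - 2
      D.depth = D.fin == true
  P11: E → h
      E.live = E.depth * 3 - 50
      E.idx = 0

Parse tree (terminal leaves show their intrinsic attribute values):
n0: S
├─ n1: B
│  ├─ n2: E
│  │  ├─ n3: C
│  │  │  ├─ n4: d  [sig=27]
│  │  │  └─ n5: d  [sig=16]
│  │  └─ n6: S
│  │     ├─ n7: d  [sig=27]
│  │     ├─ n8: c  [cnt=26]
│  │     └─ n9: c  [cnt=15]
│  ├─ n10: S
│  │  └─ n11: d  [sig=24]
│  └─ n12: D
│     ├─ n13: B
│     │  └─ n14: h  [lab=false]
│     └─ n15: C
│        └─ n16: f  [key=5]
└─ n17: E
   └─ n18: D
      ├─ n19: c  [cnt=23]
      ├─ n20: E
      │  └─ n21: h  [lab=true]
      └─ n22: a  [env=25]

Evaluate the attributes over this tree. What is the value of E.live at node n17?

8

1. n2.sig = "ny"  ["ny"]
2. n2.depth = 18  [18]
3. n3.key = 12  [E.depth - 6]
4. n4.sig = 27  [terminal]
5. n5.sig = 16  [terminal]
6. n3.idx = 28  [d₁.sig + d₀.sig - 15]
7. n3.depth = false  [d₀.sig > 27]
8. n7.sig = 27  [terminal]
9. n8.cnt = 26  [terminal]
10. n9.cnt = 15  [terminal]
11. n6.lab = false  [d.sig > 27]
12. n6.pre = true  [true]
13. n2.live = 25  [C.idx - 3]
14. n2.idx = 18  [E.depth * 2 - 18]
15. n11.sig = 24  [terminal]
16. n10.lab = true  [true]
17. n10.pre = false  [d.sig > 24]
18. n12.fin = true  [true]
19. n14.lab = false  [terminal]
20. n13.idx = true  [h.lab == false]
21. n13.off = -8  [-8]
22. n13.depth = 12  [12]
23. n15.key = 13  [B.off + B.depth + 9]
24. n16.key = 5  [terminal]
25. n15.idx = 26  [C.key + 13]
26. n15.depth = true  [f.key > 4]
27. n12.mk = -4  [B.depth + C.idx - 42]
28. n12.depth = true  [C.depth and D.fin]
29. n1.idx = false  [S.pre and S.lab]
30. n1.off = 16  [D.mk * 2 + 24]
31. n1.depth = 11  [(if S.pre then E.idx else D.mk) + 15]
32. n17.sig = "nw"  ["nw"]
33. n17.depth = 30  [B.off + B.depth + 3]
34. n18.fin = true  [E.depth > 29]
35. n19.cnt = 23  [terminal]
36. n20.sig = "qu"  ["qu"]
37. n20.depth = 18  [c.cnt - 5]
38. n21.lab = true  [terminal]
39. n20.live = 4  [E.depth * 3 - 50]
40. n20.idx = 0  [0]
41. n22.env = 25  [terminal]
42. n18.mk = 2  [E.live - 2]
43. n18.depth = true  [D.fin == true]
44. n17.live = 8  [D.mk * 3 + 2]
45. n17.idx = 28  [len(E.sig) + 26]
46. n0.lab = false  [B.depth > 11]
47. n0.pre = false  [E.live > 8]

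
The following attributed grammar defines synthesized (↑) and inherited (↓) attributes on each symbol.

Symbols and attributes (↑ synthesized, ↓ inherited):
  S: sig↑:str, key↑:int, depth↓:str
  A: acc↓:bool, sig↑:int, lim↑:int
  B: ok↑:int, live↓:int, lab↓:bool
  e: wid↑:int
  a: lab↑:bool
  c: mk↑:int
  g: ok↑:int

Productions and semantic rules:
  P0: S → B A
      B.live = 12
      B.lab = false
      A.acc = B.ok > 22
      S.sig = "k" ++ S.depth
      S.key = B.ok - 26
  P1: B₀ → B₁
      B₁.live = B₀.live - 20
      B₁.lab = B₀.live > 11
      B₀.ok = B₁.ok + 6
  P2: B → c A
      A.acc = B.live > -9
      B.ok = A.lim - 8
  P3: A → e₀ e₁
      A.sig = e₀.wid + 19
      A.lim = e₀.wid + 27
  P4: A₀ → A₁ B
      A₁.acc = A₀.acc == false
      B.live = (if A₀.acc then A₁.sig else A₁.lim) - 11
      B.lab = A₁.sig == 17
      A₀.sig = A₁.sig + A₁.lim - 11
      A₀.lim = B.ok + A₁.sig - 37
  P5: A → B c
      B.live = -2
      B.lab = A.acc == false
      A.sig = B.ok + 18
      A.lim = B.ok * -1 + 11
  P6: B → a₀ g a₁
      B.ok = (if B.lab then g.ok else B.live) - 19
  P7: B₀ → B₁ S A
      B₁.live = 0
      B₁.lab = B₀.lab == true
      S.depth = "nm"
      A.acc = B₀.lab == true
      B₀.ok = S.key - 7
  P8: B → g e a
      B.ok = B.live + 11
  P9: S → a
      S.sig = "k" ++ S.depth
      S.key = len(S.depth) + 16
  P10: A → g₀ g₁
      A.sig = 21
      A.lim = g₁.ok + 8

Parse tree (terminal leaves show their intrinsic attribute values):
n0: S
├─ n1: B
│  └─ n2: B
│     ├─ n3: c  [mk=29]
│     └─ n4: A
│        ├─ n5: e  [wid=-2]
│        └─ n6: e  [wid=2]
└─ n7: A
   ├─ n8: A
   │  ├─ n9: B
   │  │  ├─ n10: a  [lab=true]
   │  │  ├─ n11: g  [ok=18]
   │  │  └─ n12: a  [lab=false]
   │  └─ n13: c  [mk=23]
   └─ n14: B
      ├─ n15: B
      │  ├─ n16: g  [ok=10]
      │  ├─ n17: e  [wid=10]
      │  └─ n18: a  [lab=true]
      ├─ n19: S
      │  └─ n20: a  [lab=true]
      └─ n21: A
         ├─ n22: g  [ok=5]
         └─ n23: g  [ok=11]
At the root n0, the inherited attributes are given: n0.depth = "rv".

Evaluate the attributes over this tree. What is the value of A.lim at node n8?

1. n0.depth = "rv"  [given at root]
2. n1.live = 12  [12]
3. n1.lab = false  [false]
4. n2.live = -8  [B₀.live - 20]
5. n2.lab = true  [B₀.live > 11]
6. n3.mk = 29  [terminal]
7. n4.acc = true  [B.live > -9]
8. n5.wid = -2  [terminal]
9. n6.wid = 2  [terminal]
10. n4.sig = 17  [e₀.wid + 19]
11. n4.lim = 25  [e₀.wid + 27]
12. n2.ok = 17  [A.lim - 8]
13. n1.ok = 23  [B₁.ok + 6]
14. n7.acc = true  [B.ok > 22]
15. n8.acc = false  [A₀.acc == false]
16. n9.live = -2  [-2]
17. n9.lab = true  [A.acc == false]
18. n10.lab = true  [terminal]
19. n11.ok = 18  [terminal]
20. n12.lab = false  [terminal]
21. n9.ok = -1  [(if B.lab then g.ok else B.live) - 19]
22. n13.mk = 23  [terminal]
23. n8.sig = 17  [B.ok + 18]
24. n8.lim = 12  [B.ok * -1 + 11]
25. n14.live = 6  [(if A₀.acc then A₁.sig else A₁.lim) - 11]
26. n14.lab = true  [A₁.sig == 17]
27. n15.live = 0  [0]
28. n15.lab = true  [B₀.lab == true]
29. n16.ok = 10  [terminal]
30. n17.wid = 10  [terminal]
31. n18.lab = true  [terminal]
32. n15.ok = 11  [B.live + 11]
33. n19.depth = "nm"  ["nm"]
34. n20.lab = true  [terminal]
35. n19.sig = "knm"  ["k" ++ S.depth]
36. n19.key = 18  [len(S.depth) + 16]
37. n21.acc = true  [B₀.lab == true]
38. n22.ok = 5  [terminal]
39. n23.ok = 11  [terminal]
40. n21.sig = 21  [21]
41. n21.lim = 19  [g₁.ok + 8]
42. n14.ok = 11  [S.key - 7]
43. n7.sig = 18  [A₁.sig + A₁.lim - 11]
44. n7.lim = -9  [B.ok + A₁.sig - 37]
45. n0.sig = "krv"  ["k" ++ S.depth]
46. n0.key = -3  [B.ok - 26]

12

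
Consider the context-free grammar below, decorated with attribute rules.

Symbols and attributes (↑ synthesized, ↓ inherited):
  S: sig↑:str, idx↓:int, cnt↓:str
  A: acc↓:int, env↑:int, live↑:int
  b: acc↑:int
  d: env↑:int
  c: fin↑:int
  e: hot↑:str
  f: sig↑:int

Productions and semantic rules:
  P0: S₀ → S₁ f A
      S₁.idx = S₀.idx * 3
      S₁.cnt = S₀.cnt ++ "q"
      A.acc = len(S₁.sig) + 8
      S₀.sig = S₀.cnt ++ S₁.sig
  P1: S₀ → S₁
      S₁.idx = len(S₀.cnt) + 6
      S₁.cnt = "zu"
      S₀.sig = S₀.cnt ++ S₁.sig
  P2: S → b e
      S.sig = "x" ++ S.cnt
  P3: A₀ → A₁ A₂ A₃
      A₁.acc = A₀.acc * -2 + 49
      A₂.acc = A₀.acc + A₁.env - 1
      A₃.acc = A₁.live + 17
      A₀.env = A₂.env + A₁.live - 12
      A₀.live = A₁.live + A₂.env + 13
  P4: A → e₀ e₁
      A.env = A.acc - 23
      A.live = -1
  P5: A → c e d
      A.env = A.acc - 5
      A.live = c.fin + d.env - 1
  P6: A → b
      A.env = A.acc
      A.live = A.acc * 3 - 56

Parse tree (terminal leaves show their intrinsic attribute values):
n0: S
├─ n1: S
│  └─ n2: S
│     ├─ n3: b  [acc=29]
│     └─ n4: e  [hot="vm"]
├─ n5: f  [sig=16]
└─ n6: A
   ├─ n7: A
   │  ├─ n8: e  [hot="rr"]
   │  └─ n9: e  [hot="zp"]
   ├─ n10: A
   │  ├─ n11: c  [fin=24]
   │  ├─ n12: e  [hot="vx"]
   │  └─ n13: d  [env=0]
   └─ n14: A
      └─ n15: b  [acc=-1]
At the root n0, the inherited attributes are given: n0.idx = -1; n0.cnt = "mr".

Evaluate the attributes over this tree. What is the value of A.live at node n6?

1. n0.idx = -1  [given at root]
2. n0.cnt = "mr"  [given at root]
3. n1.idx = -3  [S₀.idx * 3]
4. n1.cnt = "mrq"  [S₀.cnt ++ "q"]
5. n2.idx = 9  [len(S₀.cnt) + 6]
6. n2.cnt = "zu"  ["zu"]
7. n3.acc = 29  [terminal]
8. n4.hot = "vm"  [terminal]
9. n2.sig = "xzu"  ["x" ++ S.cnt]
10. n1.sig = "mrqxzu"  [S₀.cnt ++ S₁.sig]
11. n5.sig = 16  [terminal]
12. n6.acc = 14  [len(S₁.sig) + 8]
13. n7.acc = 21  [A₀.acc * -2 + 49]
14. n8.hot = "rr"  [terminal]
15. n9.hot = "zp"  [terminal]
16. n7.env = -2  [A.acc - 23]
17. n7.live = -1  [-1]
18. n10.acc = 11  [A₀.acc + A₁.env - 1]
19. n11.fin = 24  [terminal]
20. n12.hot = "vx"  [terminal]
21. n13.env = 0  [terminal]
22. n10.env = 6  [A.acc - 5]
23. n10.live = 23  [c.fin + d.env - 1]
24. n14.acc = 16  [A₁.live + 17]
25. n15.acc = -1  [terminal]
26. n14.env = 16  [A.acc]
27. n14.live = -8  [A.acc * 3 - 56]
28. n6.env = -7  [A₂.env + A₁.live - 12]
29. n6.live = 18  [A₁.live + A₂.env + 13]
30. n0.sig = "mrmrqxzu"  [S₀.cnt ++ S₁.sig]

18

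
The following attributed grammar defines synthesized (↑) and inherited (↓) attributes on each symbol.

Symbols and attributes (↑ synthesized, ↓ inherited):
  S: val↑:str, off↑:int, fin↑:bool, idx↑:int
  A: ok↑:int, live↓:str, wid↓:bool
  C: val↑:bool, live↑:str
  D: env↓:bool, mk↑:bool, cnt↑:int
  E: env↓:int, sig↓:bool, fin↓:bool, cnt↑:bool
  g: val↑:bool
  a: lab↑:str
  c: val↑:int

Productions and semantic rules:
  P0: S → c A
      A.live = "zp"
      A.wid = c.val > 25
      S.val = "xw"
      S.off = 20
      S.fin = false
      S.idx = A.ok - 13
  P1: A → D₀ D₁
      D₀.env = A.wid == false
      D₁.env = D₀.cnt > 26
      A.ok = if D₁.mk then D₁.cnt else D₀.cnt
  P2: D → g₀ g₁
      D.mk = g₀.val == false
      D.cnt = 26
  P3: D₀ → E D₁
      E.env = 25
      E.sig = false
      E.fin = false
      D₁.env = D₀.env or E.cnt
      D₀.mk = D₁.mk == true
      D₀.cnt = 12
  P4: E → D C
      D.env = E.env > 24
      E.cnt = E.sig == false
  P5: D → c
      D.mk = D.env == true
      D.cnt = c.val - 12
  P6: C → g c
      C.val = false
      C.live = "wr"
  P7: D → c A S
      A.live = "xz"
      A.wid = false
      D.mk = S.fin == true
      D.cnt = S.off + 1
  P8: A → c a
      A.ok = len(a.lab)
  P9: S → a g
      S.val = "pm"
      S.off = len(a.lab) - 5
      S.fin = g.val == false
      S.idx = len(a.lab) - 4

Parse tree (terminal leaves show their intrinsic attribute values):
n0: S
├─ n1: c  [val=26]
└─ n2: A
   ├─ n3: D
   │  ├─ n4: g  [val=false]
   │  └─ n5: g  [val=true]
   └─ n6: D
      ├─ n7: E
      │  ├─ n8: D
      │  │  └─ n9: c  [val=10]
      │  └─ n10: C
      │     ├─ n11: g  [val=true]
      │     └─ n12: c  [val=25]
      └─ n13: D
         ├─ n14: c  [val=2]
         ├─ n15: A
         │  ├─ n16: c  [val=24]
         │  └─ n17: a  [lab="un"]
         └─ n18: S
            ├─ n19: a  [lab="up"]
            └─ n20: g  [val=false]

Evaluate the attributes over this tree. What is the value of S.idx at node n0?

1. n1.val = 26  [terminal]
2. n2.live = "zp"  ["zp"]
3. n2.wid = true  [c.val > 25]
4. n3.env = false  [A.wid == false]
5. n4.val = false  [terminal]
6. n5.val = true  [terminal]
7. n3.mk = true  [g₀.val == false]
8. n3.cnt = 26  [26]
9. n6.env = false  [D₀.cnt > 26]
10. n7.env = 25  [25]
11. n7.sig = false  [false]
12. n7.fin = false  [false]
13. n8.env = true  [E.env > 24]
14. n9.val = 10  [terminal]
15. n8.mk = true  [D.env == true]
16. n8.cnt = -2  [c.val - 12]
17. n11.val = true  [terminal]
18. n12.val = 25  [terminal]
19. n10.val = false  [false]
20. n10.live = "wr"  ["wr"]
21. n7.cnt = true  [E.sig == false]
22. n13.env = true  [D₀.env or E.cnt]
23. n14.val = 2  [terminal]
24. n15.live = "xz"  ["xz"]
25. n15.wid = false  [false]
26. n16.val = 24  [terminal]
27. n17.lab = "un"  [terminal]
28. n15.ok = 2  [len(a.lab)]
29. n19.lab = "up"  [terminal]
30. n20.val = false  [terminal]
31. n18.val = "pm"  ["pm"]
32. n18.off = -3  [len(a.lab) - 5]
33. n18.fin = true  [g.val == false]
34. n18.idx = -2  [len(a.lab) - 4]
35. n13.mk = true  [S.fin == true]
36. n13.cnt = -2  [S.off + 1]
37. n6.mk = true  [D₁.mk == true]
38. n6.cnt = 12  [12]
39. n2.ok = 12  [if D₁.mk then D₁.cnt else D₀.cnt]
40. n0.val = "xw"  ["xw"]
41. n0.off = 20  [20]
42. n0.fin = false  [false]
43. n0.idx = -1  [A.ok - 13]

-1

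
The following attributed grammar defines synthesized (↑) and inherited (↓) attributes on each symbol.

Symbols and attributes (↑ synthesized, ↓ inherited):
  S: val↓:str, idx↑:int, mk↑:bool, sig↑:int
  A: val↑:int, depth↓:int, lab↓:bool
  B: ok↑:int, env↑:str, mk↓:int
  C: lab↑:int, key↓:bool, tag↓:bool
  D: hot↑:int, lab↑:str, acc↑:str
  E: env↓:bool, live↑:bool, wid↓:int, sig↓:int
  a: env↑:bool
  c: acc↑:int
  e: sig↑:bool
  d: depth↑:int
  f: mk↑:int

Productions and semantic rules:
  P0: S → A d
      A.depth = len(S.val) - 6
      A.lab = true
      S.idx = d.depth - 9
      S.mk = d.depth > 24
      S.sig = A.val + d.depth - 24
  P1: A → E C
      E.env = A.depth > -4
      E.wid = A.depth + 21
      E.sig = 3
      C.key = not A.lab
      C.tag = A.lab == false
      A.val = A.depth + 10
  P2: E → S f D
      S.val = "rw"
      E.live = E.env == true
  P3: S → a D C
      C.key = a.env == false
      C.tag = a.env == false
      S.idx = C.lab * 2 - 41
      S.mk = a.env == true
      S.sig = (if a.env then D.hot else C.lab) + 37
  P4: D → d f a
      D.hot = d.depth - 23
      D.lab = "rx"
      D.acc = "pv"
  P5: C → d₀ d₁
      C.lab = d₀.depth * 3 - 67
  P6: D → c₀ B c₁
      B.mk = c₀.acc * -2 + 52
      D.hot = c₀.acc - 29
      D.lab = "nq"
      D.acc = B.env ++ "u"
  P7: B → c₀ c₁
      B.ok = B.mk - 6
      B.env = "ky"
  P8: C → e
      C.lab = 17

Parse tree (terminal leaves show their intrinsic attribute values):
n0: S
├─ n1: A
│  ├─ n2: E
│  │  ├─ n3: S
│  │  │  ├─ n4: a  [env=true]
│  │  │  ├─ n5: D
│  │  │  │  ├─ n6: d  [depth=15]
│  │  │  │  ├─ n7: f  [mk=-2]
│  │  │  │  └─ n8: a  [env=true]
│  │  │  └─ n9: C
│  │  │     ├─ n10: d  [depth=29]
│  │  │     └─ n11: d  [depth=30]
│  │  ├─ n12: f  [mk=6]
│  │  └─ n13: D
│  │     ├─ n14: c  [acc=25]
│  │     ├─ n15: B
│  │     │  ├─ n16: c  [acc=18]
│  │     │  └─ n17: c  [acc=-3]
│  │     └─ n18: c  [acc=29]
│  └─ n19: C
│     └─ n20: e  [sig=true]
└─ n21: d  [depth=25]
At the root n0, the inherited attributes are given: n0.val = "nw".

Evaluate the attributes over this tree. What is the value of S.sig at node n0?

1. n0.val = "nw"  [given at root]
2. n1.depth = -4  [len(S.val) - 6]
3. n1.lab = true  [true]
4. n2.env = false  [A.depth > -4]
5. n2.wid = 17  [A.depth + 21]
6. n2.sig = 3  [3]
7. n3.val = "rw"  ["rw"]
8. n4.env = true  [terminal]
9. n6.depth = 15  [terminal]
10. n7.mk = -2  [terminal]
11. n8.env = true  [terminal]
12. n5.hot = -8  [d.depth - 23]
13. n5.lab = "rx"  ["rx"]
14. n5.acc = "pv"  ["pv"]
15. n9.key = false  [a.env == false]
16. n9.tag = false  [a.env == false]
17. n10.depth = 29  [terminal]
18. n11.depth = 30  [terminal]
19. n9.lab = 20  [d₀.depth * 3 - 67]
20. n3.idx = -1  [C.lab * 2 - 41]
21. n3.mk = true  [a.env == true]
22. n3.sig = 29  [(if a.env then D.hot else C.lab) + 37]
23. n12.mk = 6  [terminal]
24. n14.acc = 25  [terminal]
25. n15.mk = 2  [c₀.acc * -2 + 52]
26. n16.acc = 18  [terminal]
27. n17.acc = -3  [terminal]
28. n15.ok = -4  [B.mk - 6]
29. n15.env = "ky"  ["ky"]
30. n18.acc = 29  [terminal]
31. n13.hot = -4  [c₀.acc - 29]
32. n13.lab = "nq"  ["nq"]
33. n13.acc = "kyu"  [B.env ++ "u"]
34. n2.live = false  [E.env == true]
35. n19.key = false  [not A.lab]
36. n19.tag = false  [A.lab == false]
37. n20.sig = true  [terminal]
38. n19.lab = 17  [17]
39. n1.val = 6  [A.depth + 10]
40. n21.depth = 25  [terminal]
41. n0.idx = 16  [d.depth - 9]
42. n0.mk = true  [d.depth > 24]
43. n0.sig = 7  [A.val + d.depth - 24]

7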